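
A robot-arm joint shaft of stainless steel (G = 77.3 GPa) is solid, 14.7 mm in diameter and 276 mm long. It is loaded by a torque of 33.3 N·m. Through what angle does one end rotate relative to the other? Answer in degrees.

J = πd⁴/32 = π(0.0147)⁴/32 = 4.584×10^-9 m⁴.
θ = T·L/(G·J) = 33.30 × 0.276 / (77.3×10⁹ × 4.584×10^-9) = 0.02594 rad.

1.49°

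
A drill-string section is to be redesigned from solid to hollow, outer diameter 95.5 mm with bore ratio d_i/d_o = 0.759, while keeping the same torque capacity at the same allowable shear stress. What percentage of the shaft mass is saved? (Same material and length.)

Equal τ_max and T ⇒ the solid shaft needs d_s³ = d_o³(1−k⁴), so d_s = 95.5·(1−0.759⁴)^(1/3) = 83.49 mm.
Area ratio A_h/A_s = d_o²(1−k²)/d_s² = (1−k²)/(1−k⁴)^(2/3) = 0.5547.
Mass saving = 1 − 0.5547 = 44.5 %.

44.5 %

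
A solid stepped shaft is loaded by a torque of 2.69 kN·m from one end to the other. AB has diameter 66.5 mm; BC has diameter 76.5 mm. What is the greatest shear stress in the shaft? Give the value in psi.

Under the same torque, τ_max = 16T/(πd³) is largest where d is smallest — segment AB (d = 66.5 mm).
τ_max = 16·2690/(π·(0.0665)³) = 4.659×10^7 Pa.

6760 psi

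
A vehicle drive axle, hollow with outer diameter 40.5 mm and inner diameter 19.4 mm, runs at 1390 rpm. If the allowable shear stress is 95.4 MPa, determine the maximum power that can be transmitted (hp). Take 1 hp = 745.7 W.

230 hp

J = π(d_o⁴ − d_i⁴)/32 = π(0.0405⁴ − 0.0194⁴)/32 = 2.502×10^-7 m⁴.
T_max = τ_allow·J/r = 9.54×10^7 × 2.502×10^-7 / 0.0203 = 1179 N·m.
ω = 2π·1390/60 = 145.6 rad/s, so P_max = T_max·ω = 1.716×10^5 W.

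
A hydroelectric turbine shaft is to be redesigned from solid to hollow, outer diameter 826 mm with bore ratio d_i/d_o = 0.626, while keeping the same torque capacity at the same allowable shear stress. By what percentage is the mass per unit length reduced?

Equal τ_max and T ⇒ the solid shaft needs d_s³ = d_o³(1−k⁴), so d_s = 826·(1−0.626⁴)^(1/3) = 781.3 mm.
Area ratio A_h/A_s = d_o²(1−k²)/d_s² = (1−k²)/(1−k⁴)^(2/3) = 0.6796.
Mass saving = 1 − 0.6796 = 32.0 %.

32.0 %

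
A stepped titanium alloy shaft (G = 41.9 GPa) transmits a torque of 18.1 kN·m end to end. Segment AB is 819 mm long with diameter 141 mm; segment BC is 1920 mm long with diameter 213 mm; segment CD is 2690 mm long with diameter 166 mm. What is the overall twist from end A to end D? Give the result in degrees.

J_AB = π(0.141)⁴/32 = 3.88×10^-5 m⁴; J_BC = π(0.213)⁴/32 = 2.02×10^-4 m⁴; J_CD = π(0.166)⁴/32 = 7.45×10^-5 m⁴.
θ = (T/G)·Σ L_i/J_i = (18100/41.9×10⁹)·(0.819/3.88×10^-5 + 1.92/2.02×10^-4 + 2.69/7.45×10^-5) = 0.02881 rad.

1.65°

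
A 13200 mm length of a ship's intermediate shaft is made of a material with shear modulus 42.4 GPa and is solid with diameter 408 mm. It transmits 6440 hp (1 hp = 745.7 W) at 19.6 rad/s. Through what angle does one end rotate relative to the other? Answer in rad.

0.0280 rad

ω = 19.6 rad/s, so T = P/ω = 6440×745.7 / 19.60 = 245000 N·m.
J = πd⁴/32 = π(0.408)⁴/32 = 2.720×10^-3 m⁴.
θ = T·L/(G·J) = 245000 × 13.2 / (42.4×10⁹ × 2.720×10^-3) = 0.02804 rad.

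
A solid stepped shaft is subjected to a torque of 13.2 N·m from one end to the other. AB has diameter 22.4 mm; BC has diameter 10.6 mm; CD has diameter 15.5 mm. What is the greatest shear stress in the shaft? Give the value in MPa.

Under the same torque, τ_max = 16T/(πd³) is largest where d is smallest — segment BC (d = 10.6 mm).
τ_max = 16·13.20/(π·(0.0106)³) = 5.645×10^7 Pa.

56.4 MPa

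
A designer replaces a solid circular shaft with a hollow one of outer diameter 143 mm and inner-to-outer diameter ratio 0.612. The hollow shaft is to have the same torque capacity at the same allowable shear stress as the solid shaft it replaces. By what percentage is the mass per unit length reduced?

30.8 %

Equal τ_max and T ⇒ the solid shaft needs d_s³ = d_o³(1−k⁴), so d_s = 143·(1−0.612⁴)^(1/3) = 136.0 mm.
Area ratio A_h/A_s = d_o²(1−k²)/d_s² = (1−k²)/(1−k⁴)^(2/3) = 0.6918.
Mass saving = 1 − 0.6918 = 30.8 %.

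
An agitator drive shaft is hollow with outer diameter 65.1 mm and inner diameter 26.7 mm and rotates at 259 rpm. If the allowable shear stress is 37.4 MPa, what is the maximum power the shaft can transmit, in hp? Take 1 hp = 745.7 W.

71.6 hp

J = π(d_o⁴ − d_i⁴)/32 = π(0.0651⁴ − 0.0267⁴)/32 = 1.713×10^-6 m⁴.
T_max = τ_allow·J/r = 3.74×10^7 × 1.713×10^-6 / 0.0325 = 1969 N·m.
ω = 2π·259/60 = 27.12 rad/s, so P_max = T_max·ω = 5.340×10^4 W.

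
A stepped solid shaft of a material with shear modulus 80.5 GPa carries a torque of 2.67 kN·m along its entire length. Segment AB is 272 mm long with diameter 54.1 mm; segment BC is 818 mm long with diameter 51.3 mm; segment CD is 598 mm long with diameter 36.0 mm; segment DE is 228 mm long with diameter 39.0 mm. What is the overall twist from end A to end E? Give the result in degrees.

J_AB = π(0.0541)⁴/32 = 8.41×10^-7 m⁴; J_BC = π(0.0513)⁴/32 = 6.80×10^-7 m⁴; J_CD = π(0.0360)⁴/32 = 1.65×10^-7 m⁴; J_DE = π(0.0390)⁴/32 = 2.27×10^-7 m⁴.
θ = (T/G)·Σ L_i/J_i = (2670/80.5×10⁹)·(0.272/8.41×10^-7 + 0.818/6.80×10^-7 + 0.598/1.65×10^-7 + 0.228/2.27×10^-7) = 0.2042 rad.

11.7°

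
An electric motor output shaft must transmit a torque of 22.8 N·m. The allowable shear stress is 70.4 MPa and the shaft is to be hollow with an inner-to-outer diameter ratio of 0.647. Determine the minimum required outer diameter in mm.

12.6 mm

For a hollow shaft with d_i/d_o = 0.647: τ_max = 16T/(π d_o³ (1−k⁴)), so d_o = [16T/(π τ_allow (1−k⁴))]^(1/3) = [16·22.80/(π·7.04×10^7·0.8248)]^(1/3) = 0.01260 m.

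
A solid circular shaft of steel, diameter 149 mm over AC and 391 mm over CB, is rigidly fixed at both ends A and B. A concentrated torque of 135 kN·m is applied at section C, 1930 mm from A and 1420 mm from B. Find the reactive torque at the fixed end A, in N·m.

2060 N·m

Compatibility: T_A·a/J_AC = T_B·b/J_CB with T_A + T_B = T₀.
J_AC = 4.84×10^-5 m⁴, J_CB = 2.29×10^-3 m⁴, so T_A = T₀·(J_AC/a)/((J_AC/a)+(J_CB/b)) = 2063 N·m, T_B = 132900 N·m.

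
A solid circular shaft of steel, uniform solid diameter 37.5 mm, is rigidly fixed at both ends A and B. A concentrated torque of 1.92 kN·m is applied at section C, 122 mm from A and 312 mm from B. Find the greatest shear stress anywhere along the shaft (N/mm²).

With uniform GJ and both ends fixed, compatibility θ_AC = θ_CB gives T_A·a = T_B·b, together with T_A + T_B = T₀.
T_A = T₀·b/(a+b) = 1920·312/434.0 = 1380 N·m; T_B = 539.7 N·m.
τ in each portion: τ_AC = 1.33×10^8 Pa, τ_CB = 5.21×10^7 Pa; maximum is in AC.
τ_max = T_AC·r/J = 1380·0.0187/1.94×10^-7 = 1.333×10^8 Pa.

133 N/mm²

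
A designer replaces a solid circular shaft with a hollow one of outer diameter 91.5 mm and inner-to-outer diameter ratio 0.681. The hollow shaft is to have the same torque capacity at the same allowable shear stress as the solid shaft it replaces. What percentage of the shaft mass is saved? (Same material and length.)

Equal τ_max and T ⇒ the solid shaft needs d_s³ = d_o³(1−k⁴), so d_s = 91.5·(1−0.681⁴)^(1/3) = 84.40 mm.
Area ratio A_h/A_s = d_o²(1−k²)/d_s² = (1−k²)/(1−k⁴)^(2/3) = 0.6302.
Mass saving = 1 − 0.6302 = 37.0 %.

37.0 %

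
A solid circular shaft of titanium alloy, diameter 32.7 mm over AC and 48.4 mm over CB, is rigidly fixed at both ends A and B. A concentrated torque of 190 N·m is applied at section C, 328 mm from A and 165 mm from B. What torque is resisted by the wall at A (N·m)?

18.0 N·m

Compatibility: T_A·a/J_AC = T_B·b/J_CB with T_A + T_B = T₀.
J_AC = 1.12×10^-7 m⁴, J_CB = 5.39×10^-7 m⁴, so T_A = T₀·(J_AC/a)/((J_AC/a)+(J_CB/b)) = 18.03 N·m, T_B = 172.0 N·m.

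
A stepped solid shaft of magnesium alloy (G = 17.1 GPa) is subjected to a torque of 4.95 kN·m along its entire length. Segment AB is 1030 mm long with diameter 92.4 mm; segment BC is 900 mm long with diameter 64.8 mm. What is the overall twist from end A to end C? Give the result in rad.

0.192 rad

J_AB = π(0.0924)⁴/32 = 7.16×10^-6 m⁴; J_BC = π(0.0648)⁴/32 = 1.73×10^-6 m⁴.
θ = (T/G)·Σ L_i/J_i = (4950/17.1×10⁹)·(1.03/7.16×10^-6 + 0.900/1.73×10^-6) = 0.1922 rad.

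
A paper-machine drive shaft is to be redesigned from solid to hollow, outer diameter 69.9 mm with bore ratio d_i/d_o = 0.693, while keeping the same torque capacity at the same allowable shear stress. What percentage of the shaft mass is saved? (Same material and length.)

Equal τ_max and T ⇒ the solid shaft needs d_s³ = d_o³(1−k⁴), so d_s = 69.9·(1−0.693⁴)^(1/3) = 64.05 mm.
Area ratio A_h/A_s = d_o²(1−k²)/d_s² = (1−k²)/(1−k⁴)^(2/3) = 0.6190.
Mass saving = 1 − 0.6190 = 38.1 %.

38.1 %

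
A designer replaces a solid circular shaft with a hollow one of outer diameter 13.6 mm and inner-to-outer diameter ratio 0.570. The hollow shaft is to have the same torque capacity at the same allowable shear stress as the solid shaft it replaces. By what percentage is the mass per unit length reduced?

Equal τ_max and T ⇒ the solid shaft needs d_s³ = d_o³(1−k⁴), so d_s = 13.6·(1−0.570⁴)^(1/3) = 13.10 mm.
Area ratio A_h/A_s = d_o²(1−k²)/d_s² = (1−k²)/(1−k⁴)^(2/3) = 0.7272.
Mass saving = 1 − 0.7272 = 27.3 %.

27.3 %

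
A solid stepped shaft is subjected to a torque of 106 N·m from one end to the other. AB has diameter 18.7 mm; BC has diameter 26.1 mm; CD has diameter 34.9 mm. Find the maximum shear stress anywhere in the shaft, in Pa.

8.26e7 Pa

Under the same torque, τ_max = 16T/(πd³) is largest where d is smallest — segment AB (d = 18.7 mm).
τ_max = 16·106.0/(π·(0.0187)³) = 8.256×10^7 Pa.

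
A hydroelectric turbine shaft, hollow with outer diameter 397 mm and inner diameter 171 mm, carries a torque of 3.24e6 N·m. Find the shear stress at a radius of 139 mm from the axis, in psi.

J = π(d_o⁴ − d_i⁴)/32 = π(0.397⁴ − 0.171⁴)/32 = 2.355×10^-3 m⁴.
Shear stress varies linearly with radius: τ = T·r/J = 3.240e6 × 0.139 / 2.355×10^-3 = 1.913×10^8 Pa.

27700 psi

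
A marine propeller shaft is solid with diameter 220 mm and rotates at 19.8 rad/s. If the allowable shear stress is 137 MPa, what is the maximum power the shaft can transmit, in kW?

5670 kW

J = πd⁴/32 = π(0.220)⁴/32 = 2.300×10^-4 m⁴.
T_max = τ_allow·J/r = 1.37×10^8 × 2.300×10^-4 / 0.110 = 286400 N·m.
ω = 19.8 rad/s, so P_max = T_max·ω = 5.671×10^6 W.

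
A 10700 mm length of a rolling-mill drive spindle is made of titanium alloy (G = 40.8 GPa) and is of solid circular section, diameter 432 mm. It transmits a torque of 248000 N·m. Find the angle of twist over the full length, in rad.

0.0190 rad

J = πd⁴/32 = π(0.432)⁴/32 = 3.419×10^-3 m⁴.
θ = T·L/(G·J) = 248000 × 10.7 / (40.8×10⁹ × 3.419×10^-3) = 0.01902 rad.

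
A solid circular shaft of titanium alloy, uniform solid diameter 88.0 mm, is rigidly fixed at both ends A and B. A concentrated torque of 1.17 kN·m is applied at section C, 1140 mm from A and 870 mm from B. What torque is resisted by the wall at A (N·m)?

506 N·m

With uniform GJ and both ends fixed, compatibility θ_AC = θ_CB gives T_A·a = T_B·b, together with T_A + T_B = T₀.
T_A = T₀·b/(a+b) = 1170·870/2010 = 506.4 N·m; T_B = 663.6 N·m.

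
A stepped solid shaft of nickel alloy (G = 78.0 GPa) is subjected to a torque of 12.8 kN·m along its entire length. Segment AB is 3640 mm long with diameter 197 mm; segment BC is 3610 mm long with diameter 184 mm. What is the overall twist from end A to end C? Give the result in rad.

J_AB = π(0.197)⁴/32 = 1.48×10^-4 m⁴; J_BC = π(0.184)⁴/32 = 1.13×10^-4 m⁴.
θ = (T/G)·Σ L_i/J_i = (12800/78.0×10⁹)·(3.64/1.48×10^-4 + 3.61/1.13×10^-4) = 9.304×10^-3 rad.

0.00930 rad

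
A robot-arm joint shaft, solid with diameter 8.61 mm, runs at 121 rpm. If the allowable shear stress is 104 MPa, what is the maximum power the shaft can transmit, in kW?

0.165 kW

J = πd⁴/32 = π(0.00861)⁴/32 = 5.395×10^-10 m⁴.
T_max = τ_allow·J/r = 1.04×10^8 × 5.395×10^-10 / 0.00430 = 13.03 N·m.
ω = 2π·121/60 = 12.67 rad/s, so P_max = T_max·ω = 165.2 W.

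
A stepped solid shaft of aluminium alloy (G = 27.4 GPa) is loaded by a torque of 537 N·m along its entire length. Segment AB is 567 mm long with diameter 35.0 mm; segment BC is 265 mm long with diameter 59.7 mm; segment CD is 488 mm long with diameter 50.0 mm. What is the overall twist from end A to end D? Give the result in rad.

0.0952 rad

J_AB = π(0.0350)⁴/32 = 1.47×10^-7 m⁴; J_BC = π(0.0597)⁴/32 = 1.25×10^-6 m⁴; J_CD = π(0.0500)⁴/32 = 6.14×10^-7 m⁴.
θ = (T/G)·Σ L_i/J_i = (537.0/27.4×10⁹)·(0.567/1.47×10^-7 + 0.265/1.25×10^-6 + 0.488/6.14×10^-7) = 0.09518 rad.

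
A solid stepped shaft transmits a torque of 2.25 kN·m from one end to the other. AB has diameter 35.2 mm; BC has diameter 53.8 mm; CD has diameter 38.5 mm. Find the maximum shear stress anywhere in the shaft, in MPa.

Under the same torque, τ_max = 16T/(πd³) is largest where d is smallest — segment AB (d = 35.2 mm).
τ_max = 16·2250/(π·(0.0352)³) = 2.627×10^8 Pa.

263 MPa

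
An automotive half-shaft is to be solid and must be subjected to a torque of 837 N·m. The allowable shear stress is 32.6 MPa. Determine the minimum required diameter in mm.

For a solid shaft τ_max = 16T/(πd³), so d = (16T/(π τ_allow))^(1/3) = (16·837.0/(π·3.26×10^7))^(1/3) = 0.05076 m.

50.8 mm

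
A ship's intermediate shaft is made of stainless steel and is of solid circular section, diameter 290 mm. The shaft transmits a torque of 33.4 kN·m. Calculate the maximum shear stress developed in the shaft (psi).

1010 psi

J = πd⁴/32 = π(0.290)⁴/32 = 6.944×10^-4 m⁴.
τ_max = T·r/J = 33400 × 0.145 / 6.944×10^-4 = 6.975×10^6 Pa.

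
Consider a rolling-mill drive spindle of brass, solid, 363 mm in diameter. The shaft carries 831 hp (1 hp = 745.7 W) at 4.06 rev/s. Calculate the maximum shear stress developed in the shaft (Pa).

2.59e6 Pa

ω = 2π·4.06 = 25.51 rad/s, so T = P/ω = 831×745.7 / 25.51 = 24290 N·m.
J = πd⁴/32 = π(0.363)⁴/32 = 1.705×10^-3 m⁴.
τ_max = T·r/J = 24290 × 0.181 / 1.705×10^-3 = 2.586×10^6 Pa.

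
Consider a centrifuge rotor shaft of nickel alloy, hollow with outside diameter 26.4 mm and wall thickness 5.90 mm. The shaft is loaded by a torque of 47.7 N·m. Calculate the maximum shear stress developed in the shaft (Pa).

J = π(d_o⁴ − d_i⁴)/32 = π(0.0264⁴ − 0.0146⁴)/32 = 4.323×10^-8 m⁴.
τ_max = T·r/J = 47.70 × 0.0132 / 4.323×10^-8 = 1.457×10^7 Pa.

1.46e7 Pa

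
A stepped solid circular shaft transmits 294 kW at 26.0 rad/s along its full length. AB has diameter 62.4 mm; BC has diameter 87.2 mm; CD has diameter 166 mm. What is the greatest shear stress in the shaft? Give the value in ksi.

34.4 ksi

ω = 26.0 rad/s, so T = P/ω = 294×10³ / 26.00 = 11310 N·m.
Under the same torque, τ_max = 16T/(πd³) is largest where d is smallest — segment AB (d = 62.4 mm).
τ_max = 16·11310/(π·(0.0624)³) = 2.370×10^8 Pa.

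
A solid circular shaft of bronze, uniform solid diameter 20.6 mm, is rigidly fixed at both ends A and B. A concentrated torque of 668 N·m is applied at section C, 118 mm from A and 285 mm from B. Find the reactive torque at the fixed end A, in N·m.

472 N·m

With uniform GJ and both ends fixed, compatibility θ_AC = θ_CB gives T_A·a = T_B·b, together with T_A + T_B = T₀.
T_A = T₀·b/(a+b) = 668.0·285/403.0 = 472.4 N·m; T_B = 195.6 N·m.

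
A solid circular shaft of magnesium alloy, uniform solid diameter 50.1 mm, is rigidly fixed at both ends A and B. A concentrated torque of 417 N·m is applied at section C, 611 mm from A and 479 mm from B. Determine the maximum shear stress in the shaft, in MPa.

9.47 MPa

With uniform GJ and both ends fixed, compatibility θ_AC = θ_CB gives T_A·a = T_B·b, together with T_A + T_B = T₀.
T_A = T₀·b/(a+b) = 417.0·479/1090 = 183.3 N·m; T_B = 233.7 N·m.
τ in each portion: τ_AC = 7.42×10^6 Pa, τ_CB = 9.47×10^6 Pa; maximum is in CB.
τ_max = T_CB·r/J = 233.7·0.0250/6.19×10^-7 = 9.467×10^6 Pa.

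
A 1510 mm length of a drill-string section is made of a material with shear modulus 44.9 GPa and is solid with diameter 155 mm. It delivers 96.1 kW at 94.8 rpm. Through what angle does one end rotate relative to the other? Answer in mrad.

ω = 2π·94.8/60 = 9.927 rad/s, so T = P/ω = 96.1×10³ / 9.927 = 9680 N·m.
J = πd⁴/32 = π(0.155)⁴/32 = 5.667×10^-5 m⁴.
θ = T·L/(G·J) = 9680 × 1.51 / (44.9×10⁹ × 5.667×10^-5) = 5.745×10^-3 rad.

5.75 mrad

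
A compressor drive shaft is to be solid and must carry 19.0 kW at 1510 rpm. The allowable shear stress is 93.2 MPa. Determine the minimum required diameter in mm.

ω = 2π·1510/60 = 158.1 rad/s, so T = P/ω = 19.0×10³ / 158.1 = 120.2 N·m.
For a solid shaft τ_max = 16T/(πd³), so d = (16T/(π τ_allow))^(1/3) = (16·120.2/(π·9.32×10^7))^(1/3) = 0.01873 m.

18.7 mm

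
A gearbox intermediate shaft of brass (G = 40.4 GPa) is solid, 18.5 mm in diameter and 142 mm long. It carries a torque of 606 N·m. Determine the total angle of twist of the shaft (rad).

J = πd⁴/32 = π(0.0185)⁴/32 = 1.150×10^-8 m⁴.
θ = T·L/(G·J) = 606.0 × 0.142 / (40.4×10⁹ × 1.150×10^-8) = 0.1852 rad.

0.185 rad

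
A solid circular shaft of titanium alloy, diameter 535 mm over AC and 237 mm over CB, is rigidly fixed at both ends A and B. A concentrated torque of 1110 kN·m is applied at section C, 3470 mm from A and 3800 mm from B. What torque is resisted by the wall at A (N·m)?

Compatibility: T_A·a/J_AC = T_B·b/J_CB with T_A + T_B = T₀.
J_AC = 8.04×10^-3 m⁴, J_CB = 3.10×10^-4 m⁴, so T_A = T₀·(J_AC/a)/((J_AC/a)+(J_CB/b)) = 1.072e6 N·m, T_B = 37710 N·m.

1.07e6 N·m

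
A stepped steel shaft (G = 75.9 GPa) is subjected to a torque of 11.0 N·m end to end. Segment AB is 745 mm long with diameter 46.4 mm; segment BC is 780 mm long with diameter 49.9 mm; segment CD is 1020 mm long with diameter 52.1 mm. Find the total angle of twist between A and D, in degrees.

0.0359°

J_AB = π(0.0464)⁴/32 = 4.55×10^-7 m⁴; J_BC = π(0.0499)⁴/32 = 6.09×10^-7 m⁴; J_CD = π(0.0521)⁴/32 = 7.23×10^-7 m⁴.
θ = (T/G)·Σ L_i/J_i = (11.00/75.9×10⁹)·(0.745/4.55×10^-7 + 0.780/6.09×10^-7 + 1.02/7.23×10^-7) = 6.273×10^-4 rad.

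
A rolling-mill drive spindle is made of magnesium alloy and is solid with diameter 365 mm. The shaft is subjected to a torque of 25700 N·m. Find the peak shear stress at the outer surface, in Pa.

2.69e6 Pa

J = πd⁴/32 = π(0.365)⁴/32 = 1.742×10^-3 m⁴.
τ_max = T·r/J = 25700 × 0.182 / 1.742×10^-3 = 2.692×10^6 Pa.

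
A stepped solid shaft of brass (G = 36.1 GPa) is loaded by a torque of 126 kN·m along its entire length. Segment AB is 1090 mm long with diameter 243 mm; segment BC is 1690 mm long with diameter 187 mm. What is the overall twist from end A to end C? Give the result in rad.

J_AB = π(0.243)⁴/32 = 3.42×10^-4 m⁴; J_BC = π(0.187)⁴/32 = 1.20×10^-4 m⁴.
θ = (T/G)·Σ L_i/J_i = (126000/36.1×10⁹)·(1.09/3.42×10^-4 + 1.69/1.20×10^-4) = 0.06025 rad.

0.0602 rad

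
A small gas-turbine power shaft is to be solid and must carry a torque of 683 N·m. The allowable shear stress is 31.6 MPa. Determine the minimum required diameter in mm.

For a solid shaft τ_max = 16T/(πd³), so d = (16T/(π τ_allow))^(1/3) = (16·683.0/(π·3.16×10^7))^(1/3) = 0.04793 m.

47.9 mm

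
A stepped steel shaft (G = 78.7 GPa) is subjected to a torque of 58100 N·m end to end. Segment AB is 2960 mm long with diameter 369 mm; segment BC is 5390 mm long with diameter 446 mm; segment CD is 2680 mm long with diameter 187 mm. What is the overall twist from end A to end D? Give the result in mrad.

18.7 mrad

J_AB = π(0.369)⁴/32 = 1.82×10^-3 m⁴; J_BC = π(0.446)⁴/32 = 3.88×10^-3 m⁴; J_CD = π(0.187)⁴/32 = 1.20×10^-4 m⁴.
θ = (T/G)·Σ L_i/J_i = (58100/78.7×10⁹)·(2.96/1.82×10^-3 + 5.39/3.88×10^-3 + 2.68/1.20×10^-4) = 0.01871 rad.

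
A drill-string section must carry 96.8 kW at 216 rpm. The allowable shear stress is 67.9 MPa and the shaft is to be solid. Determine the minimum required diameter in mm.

68.5 mm

ω = 2π·216/60 = 22.62 rad/s, so T = P/ω = 96.8×10³ / 22.62 = 4279 N·m.
For a solid shaft τ_max = 16T/(πd³), so d = (16T/(π τ_allow))^(1/3) = (16·4279/(π·6.79×10^7))^(1/3) = 0.06847 m.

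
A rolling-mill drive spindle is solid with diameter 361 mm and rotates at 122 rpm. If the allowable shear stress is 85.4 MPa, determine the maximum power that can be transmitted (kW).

J = πd⁴/32 = π(0.361)⁴/32 = 1.667×10^-3 m⁴.
T_max = τ_allow·J/r = 8.54×10^7 × 1.667×10^-3 / 0.180 = 788900 N·m.
ω = 2π·122/60 = 12.78 rad/s, so P_max = T_max·ω = 1.008×10^7 W.

10100 kW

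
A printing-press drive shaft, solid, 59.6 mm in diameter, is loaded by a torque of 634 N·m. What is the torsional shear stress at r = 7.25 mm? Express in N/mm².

3.71 N/mm²

J = πd⁴/32 = π(0.0596)⁴/32 = 1.239×10^-6 m⁴.
Shear stress varies linearly with radius: τ = T·r/J = 634.0 × 0.00725 / 1.239×10^-6 = 3.711×10^6 Pa.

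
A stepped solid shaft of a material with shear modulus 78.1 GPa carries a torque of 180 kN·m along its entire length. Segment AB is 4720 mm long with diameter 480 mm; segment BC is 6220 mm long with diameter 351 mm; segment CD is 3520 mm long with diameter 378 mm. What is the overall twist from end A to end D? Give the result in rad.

0.0158 rad

J_AB = π(0.480)⁴/32 = 5.21×10^-3 m⁴; J_BC = π(0.351)⁴/32 = 1.49×10^-3 m⁴; J_CD = π(0.378)⁴/32 = 2.00×10^-3 m⁴.
θ = (T/G)·Σ L_i/J_i = (180000/78.1×10⁹)·(4.72/5.21×10^-3 + 6.22/1.49×10^-3 + 3.52/2.00×10^-3) = 0.01576 rad.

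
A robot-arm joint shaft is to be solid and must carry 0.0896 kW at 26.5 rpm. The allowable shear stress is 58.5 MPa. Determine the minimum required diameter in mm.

ω = 2π·26.5/60 = 2.775 rad/s, so T = P/ω = 0.0896×10³ / 2.775 = 32.29 N·m.
For a solid shaft τ_max = 16T/(πd³), so d = (16T/(π τ_allow))^(1/3) = (16·32.29/(π·5.85×10^7))^(1/3) = 0.01411 m.

14.1 mm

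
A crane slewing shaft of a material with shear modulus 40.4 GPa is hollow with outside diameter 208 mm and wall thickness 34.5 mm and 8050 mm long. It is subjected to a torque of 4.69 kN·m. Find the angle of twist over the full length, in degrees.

0.364°

J = π(d_o⁴ − d_i⁴)/32 = π(0.208⁴ − 0.139⁴)/32 = 1.471×10^-4 m⁴.
θ = T·L/(G·J) = 4690 × 8.05 / (40.4×10⁹ × 1.471×10^-4) = 6.352×10^-3 rad.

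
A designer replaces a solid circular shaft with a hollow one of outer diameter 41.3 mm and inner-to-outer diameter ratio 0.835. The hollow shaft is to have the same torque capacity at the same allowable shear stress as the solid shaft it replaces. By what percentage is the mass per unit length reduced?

52.8 %

Equal τ_max and T ⇒ the solid shaft needs d_s³ = d_o³(1−k⁴), so d_s = 41.3·(1−0.835⁴)^(1/3) = 33.08 mm.
Area ratio A_h/A_s = d_o²(1−k²)/d_s² = (1−k²)/(1−k⁴)^(2/3) = 0.4719.
Mass saving = 1 − 0.4719 = 52.8 %.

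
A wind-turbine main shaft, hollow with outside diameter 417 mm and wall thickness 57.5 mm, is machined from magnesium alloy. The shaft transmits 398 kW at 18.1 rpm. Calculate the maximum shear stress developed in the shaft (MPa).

ω = 2π·18.1/60 = 1.895 rad/s, so T = P/ω = 398×10³ / 1.895 = 210000 N·m.
J = π(d_o⁴ − d_i⁴)/32 = π(0.417⁴ − 0.302⁴)/32 = 2.152×10^-3 m⁴.
τ_max = T·r/J = 210000 × 0.208 / 2.152×10^-3 = 2.034×10^7 Pa.

20.3 MPa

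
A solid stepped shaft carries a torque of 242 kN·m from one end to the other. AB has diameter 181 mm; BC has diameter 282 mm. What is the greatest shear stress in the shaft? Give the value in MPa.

Under the same torque, τ_max = 16T/(πd³) is largest where d is smallest — segment AB (d = 181 mm).
τ_max = 16·242000/(π·(0.181)³) = 2.078×10^8 Pa.

208 MPa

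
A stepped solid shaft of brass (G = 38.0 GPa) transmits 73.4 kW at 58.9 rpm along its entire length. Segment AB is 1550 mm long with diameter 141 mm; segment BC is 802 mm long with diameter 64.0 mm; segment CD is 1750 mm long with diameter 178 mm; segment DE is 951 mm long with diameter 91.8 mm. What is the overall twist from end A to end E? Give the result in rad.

ω = 2π·58.9/60 = 6.168 rad/s, so T = P/ω = 73.4×10³ / 6.168 = 11900 N·m.
J_AB = π(0.141)⁴/32 = 3.88×10^-5 m⁴; J_BC = π(0.0640)⁴/32 = 1.65×10^-6 m⁴; J_CD = π(0.178)⁴/32 = 9.86×10^-5 m⁴; J_DE = π(0.0918)⁴/32 = 6.97×10^-6 m⁴.
θ = (T/G)·Σ L_i/J_i = (11900/38.0×10⁹)·(1.55/3.88×10^-5 + 0.802/1.65×10^-6 + 1.75/9.86×10^-5 + 0.951/6.97×10^-6) = 0.2133 rad.

0.213 rad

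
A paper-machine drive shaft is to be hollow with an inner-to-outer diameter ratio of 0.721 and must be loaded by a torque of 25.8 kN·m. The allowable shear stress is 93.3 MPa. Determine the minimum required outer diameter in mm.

125 mm

For a hollow shaft with d_i/d_o = 0.721: τ_max = 16T/(π d_o³ (1−k⁴)), so d_o = [16T/(π τ_allow (1−k⁴))]^(1/3) = [16·25800/(π·9.33×10^7·0.7298)]^(1/3) = 0.1245 m.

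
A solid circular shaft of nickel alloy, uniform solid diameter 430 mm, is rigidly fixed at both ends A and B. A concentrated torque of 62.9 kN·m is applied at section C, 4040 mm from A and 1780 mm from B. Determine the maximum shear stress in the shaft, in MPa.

2.80 MPa

With uniform GJ and both ends fixed, compatibility θ_AC = θ_CB gives T_A·a = T_B·b, together with T_A + T_B = T₀.
T_A = T₀·b/(a+b) = 62900·1780/5820 = 19240 N·m; T_B = 43660 N·m.
τ in each portion: τ_AC = 1.23×10^6 Pa, τ_CB = 2.80×10^6 Pa; maximum is in CB.
τ_max = T_CB·r/J = 43660·0.215/3.36×10^-3 = 2.797×10^6 Pa.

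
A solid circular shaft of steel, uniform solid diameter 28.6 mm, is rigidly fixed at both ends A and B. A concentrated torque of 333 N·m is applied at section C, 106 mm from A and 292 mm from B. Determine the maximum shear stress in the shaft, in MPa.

With uniform GJ and both ends fixed, compatibility θ_AC = θ_CB gives T_A·a = T_B·b, together with T_A + T_B = T₀.
T_A = T₀·b/(a+b) = 333.0·292/398.0 = 244.3 N·m; T_B = 88.69 N·m.
τ in each portion: τ_AC = 5.32×10^7 Pa, τ_CB = 1.93×10^7 Pa; maximum is in AC.
τ_max = T_AC·r/J = 244.3·0.0143/6.57×10^-8 = 5.319×10^7 Pa.

53.2 MPa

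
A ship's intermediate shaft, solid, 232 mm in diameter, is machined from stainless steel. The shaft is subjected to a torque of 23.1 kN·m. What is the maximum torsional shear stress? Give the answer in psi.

J = πd⁴/32 = π(0.232)⁴/32 = 2.844×10^-4 m⁴.
τ_max = T·r/J = 23100 × 0.116 / 2.844×10^-4 = 9.421×10^6 Pa.

1370 psi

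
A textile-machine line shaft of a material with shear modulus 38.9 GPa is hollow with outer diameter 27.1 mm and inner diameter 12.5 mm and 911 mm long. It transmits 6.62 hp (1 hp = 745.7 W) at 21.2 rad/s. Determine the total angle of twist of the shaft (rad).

0.108 rad

ω = 21.2 rad/s, so T = P/ω = 6.62×745.7 / 21.20 = 232.9 N·m.
J = π(d_o⁴ − d_i⁴)/32 = π(0.0271⁴ − 0.0125⁴)/32 = 5.055×10^-8 m⁴.
θ = T·L/(G·J) = 232.9 × 0.911 / (38.9×10⁹ × 5.055×10^-8) = 0.1079 rad.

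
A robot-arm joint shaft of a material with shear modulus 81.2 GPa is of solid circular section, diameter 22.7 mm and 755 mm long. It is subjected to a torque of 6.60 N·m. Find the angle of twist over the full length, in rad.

J = πd⁴/32 = π(0.0227)⁴/32 = 2.607×10^-8 m⁴.
θ = T·L/(G·J) = 6.600 × 0.755 / (81.2×10⁹ × 2.607×10^-8) = 2.354×10^-3 rad.

0.00235 rad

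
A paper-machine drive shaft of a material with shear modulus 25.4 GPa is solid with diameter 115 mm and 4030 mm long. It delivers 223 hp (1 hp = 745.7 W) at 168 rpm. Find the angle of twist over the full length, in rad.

0.0873 rad

ω = 2π·168/60 = 17.59 rad/s, so T = P/ω = 223×745.7 / 17.59 = 9452 N·m.
J = πd⁴/32 = π(0.115)⁴/32 = 1.717×10^-5 m⁴.
θ = T·L/(G·J) = 9452 × 4.03 / (25.4×10⁹ × 1.717×10^-5) = 0.08734 rad.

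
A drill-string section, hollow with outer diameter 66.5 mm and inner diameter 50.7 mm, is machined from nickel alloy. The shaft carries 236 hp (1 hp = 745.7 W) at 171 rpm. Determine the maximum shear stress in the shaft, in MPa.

257 MPa

ω = 2π·171/60 = 17.91 rad/s, so T = P/ω = 236×745.7 / 17.91 = 9828 N·m.
J = π(d_o⁴ − d_i⁴)/32 = π(0.0665⁴ − 0.0507⁴)/32 = 1.271×10^-6 m⁴.
τ_max = T·r/J = 9828 × 0.0333 / 1.271×10^-6 = 2.570×10^8 Pa.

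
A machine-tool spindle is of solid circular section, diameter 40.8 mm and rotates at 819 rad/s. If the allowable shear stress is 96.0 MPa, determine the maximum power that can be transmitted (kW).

1050 kW

J = πd⁴/32 = π(0.0408)⁴/32 = 2.720×10^-7 m⁴.
T_max = τ_allow·J/r = 9.60×10^7 × 2.720×10^-7 / 0.0204 = 1280 N·m.
ω = 819 rad/s, so P_max = T_max·ω = 1.048×10^6 W.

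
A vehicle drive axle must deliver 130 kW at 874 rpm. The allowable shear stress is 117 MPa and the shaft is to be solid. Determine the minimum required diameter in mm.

ω = 2π·874/60 = 91.53 rad/s, so T = P/ω = 130×10³ / 91.53 = 1420 N·m.
For a solid shaft τ_max = 16T/(πd³), so d = (16T/(π τ_allow))^(1/3) = (16·1420/(π·1.17×10^8))^(1/3) = 0.03954 m.

39.5 mm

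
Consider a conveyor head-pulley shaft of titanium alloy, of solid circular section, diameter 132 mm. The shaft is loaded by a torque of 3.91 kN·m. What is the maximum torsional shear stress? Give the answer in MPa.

8.66 MPa

J = πd⁴/32 = π(0.132)⁴/32 = 2.981×10^-5 m⁴.
τ_max = T·r/J = 3910 × 0.0660 / 2.981×10^-5 = 8.658×10^6 Pa.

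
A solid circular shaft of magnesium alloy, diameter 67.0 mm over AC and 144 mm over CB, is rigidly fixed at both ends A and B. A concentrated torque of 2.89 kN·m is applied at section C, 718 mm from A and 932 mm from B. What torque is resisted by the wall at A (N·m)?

Compatibility: T_A·a/J_AC = T_B·b/J_CB with T_A + T_B = T₀.
J_AC = 1.98×10^-6 m⁴, J_CB = 4.22×10^-5 m⁴, so T_A = T₀·(J_AC/a)/((J_AC/a)+(J_CB/b)) = 165.7 N·m, T_B = 2724 N·m.

166 N·m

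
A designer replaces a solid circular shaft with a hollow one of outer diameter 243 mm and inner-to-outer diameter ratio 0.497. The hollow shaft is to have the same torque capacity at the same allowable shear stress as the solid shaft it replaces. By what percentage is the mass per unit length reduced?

21.5 %

Equal τ_max and T ⇒ the solid shaft needs d_s³ = d_o³(1−k⁴), so d_s = 243·(1−0.497⁴)^(1/3) = 238.0 mm.
Area ratio A_h/A_s = d_o²(1−k²)/d_s² = (1−k²)/(1−k⁴)^(2/3) = 0.7853.
Mass saving = 1 − 0.7853 = 21.5 %.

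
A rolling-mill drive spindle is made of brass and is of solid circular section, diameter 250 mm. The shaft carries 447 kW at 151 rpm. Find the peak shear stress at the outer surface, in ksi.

1.34 ksi

ω = 2π·151/60 = 15.81 rad/s, so T = P/ω = 447×10³ / 15.81 = 28270 N·m.
J = πd⁴/32 = π(0.250)⁴/32 = 3.835×10^-4 m⁴.
τ_max = T·r/J = 28270 × 0.125 / 3.835×10^-4 = 9.214×10^6 Pa.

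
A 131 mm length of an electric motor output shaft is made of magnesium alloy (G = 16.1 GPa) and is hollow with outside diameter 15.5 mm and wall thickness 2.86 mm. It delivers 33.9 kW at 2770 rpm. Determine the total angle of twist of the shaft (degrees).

11.4°

ω = 2π·2770/60 = 290.1 rad/s, so T = P/ω = 33.9×10³ / 290.1 = 116.9 N·m.
J = π(d_o⁴ − d_i⁴)/32 = π(0.0155⁴ − 0.00978⁴)/32 = 4.768×10^-9 m⁴.
θ = T·L/(G·J) = 116.9 × 0.131 / (16.1×10⁹ × 4.768×10^-9) = 0.1994 rad.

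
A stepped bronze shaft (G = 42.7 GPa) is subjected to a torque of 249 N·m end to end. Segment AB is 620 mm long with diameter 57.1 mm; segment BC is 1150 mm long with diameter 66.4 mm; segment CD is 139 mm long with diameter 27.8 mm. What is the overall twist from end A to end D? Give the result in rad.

J_AB = π(0.0571)⁴/32 = 1.04×10^-6 m⁴; J_BC = π(0.0664)⁴/32 = 1.91×10^-6 m⁴; J_CD = π(0.0278)⁴/32 = 5.86×10^-8 m⁴.
θ = (T/G)·Σ L_i/J_i = (249.0/42.7×10⁹)·(0.620/1.04×10^-6 + 1.15/1.91×10^-6 + 0.139/5.86×10^-8) = 0.02080 rad.

0.0208 rad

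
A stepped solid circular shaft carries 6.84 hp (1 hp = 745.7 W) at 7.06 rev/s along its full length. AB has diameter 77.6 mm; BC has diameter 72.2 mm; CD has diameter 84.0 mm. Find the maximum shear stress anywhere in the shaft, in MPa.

1.56 MPa

ω = 2π·7.06 = 44.36 rad/s, so T = P/ω = 6.84×745.7 / 44.36 = 115.0 N·m.
Under the same torque, τ_max = 16T/(πd³) is largest where d is smallest — segment BC (d = 72.2 mm).
τ_max = 16·115.0/(π·(0.0722)³) = 1.556×10^6 Pa.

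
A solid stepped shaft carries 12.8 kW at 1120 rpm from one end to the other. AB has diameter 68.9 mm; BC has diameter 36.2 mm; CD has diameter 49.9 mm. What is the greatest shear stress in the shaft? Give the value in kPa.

ω = 2π·1120/60 = 117.3 rad/s, so T = P/ω = 12.8×10³ / 117.3 = 109.1 N·m.
Under the same torque, τ_max = 16T/(πd³) is largest where d is smallest — segment BC (d = 36.2 mm).
τ_max = 16·109.1/(π·(0.0362)³) = 1.172×10^7 Pa.

11700 kPa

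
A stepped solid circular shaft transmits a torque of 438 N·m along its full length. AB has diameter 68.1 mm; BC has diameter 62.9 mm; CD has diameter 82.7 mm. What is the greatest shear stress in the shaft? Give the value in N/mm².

Under the same torque, τ_max = 16T/(πd³) is largest where d is smallest — segment BC (d = 62.9 mm).
τ_max = 16·438.0/(π·(0.0629)³) = 8.964×10^6 Pa.

8.96 N/mm²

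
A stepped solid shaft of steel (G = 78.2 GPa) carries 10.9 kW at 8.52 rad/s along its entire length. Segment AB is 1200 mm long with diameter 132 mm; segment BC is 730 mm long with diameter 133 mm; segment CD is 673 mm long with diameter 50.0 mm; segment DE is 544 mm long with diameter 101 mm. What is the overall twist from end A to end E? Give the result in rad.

ω = 8.52 rad/s, so T = P/ω = 10.9×10³ / 8.520 = 1279 N·m.
J_AB = π(0.132)⁴/32 = 2.98×10^-5 m⁴; J_BC = π(0.133)⁴/32 = 3.07×10^-5 m⁴; J_CD = π(0.0500)⁴/32 = 6.14×10^-7 m⁴; J_DE = π(0.101)⁴/32 = 1.02×10^-5 m⁴.
θ = (T/G)·Σ L_i/J_i = (1279/78.2×10⁹)·(1.20/2.98×10^-5 + 0.730/3.07×10^-5 + 0.673/6.14×10^-7 + 0.544/1.02×10^-5) = 0.01986 rad.

0.0199 rad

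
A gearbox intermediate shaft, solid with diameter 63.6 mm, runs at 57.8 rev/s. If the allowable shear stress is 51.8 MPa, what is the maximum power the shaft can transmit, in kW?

J = πd⁴/32 = π(0.0636)⁴/32 = 1.606×10^-6 m⁴.
T_max = τ_allow·J/r = 5.18×10^7 × 1.606×10^-6 / 0.0318 = 2617 N·m.
ω = 2π·57.8 = 363.2 rad/s, so P_max = T_max·ω = 9.503×10^5 W.

950 kW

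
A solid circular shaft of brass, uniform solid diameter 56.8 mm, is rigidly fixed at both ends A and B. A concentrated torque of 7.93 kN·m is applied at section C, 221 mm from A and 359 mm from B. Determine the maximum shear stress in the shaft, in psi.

With uniform GJ and both ends fixed, compatibility θ_AC = θ_CB gives T_A·a = T_B·b, together with T_A + T_B = T₀.
T_A = T₀·b/(a+b) = 7930·359/580.0 = 4908 N·m; T_B = 3022 N·m.
τ in each portion: τ_AC = 1.36×10^8 Pa, τ_CB = 8.40×10^7 Pa; maximum is in AC.
τ_max = T_AC·r/J = 4908·0.0284/1.02×10^-6 = 1.364×10^8 Pa.

19800 psi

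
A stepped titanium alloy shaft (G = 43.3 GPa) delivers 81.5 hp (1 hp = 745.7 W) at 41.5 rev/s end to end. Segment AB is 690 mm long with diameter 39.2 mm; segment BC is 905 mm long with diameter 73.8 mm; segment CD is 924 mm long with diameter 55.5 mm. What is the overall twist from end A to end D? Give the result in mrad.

23.0 mrad

ω = 2π·41.5 = 260.8 rad/s, so T = P/ω = 81.5×745.7 / 260.8 = 233.1 N·m.
J_AB = π(0.0392)⁴/32 = 2.32×10^-7 m⁴; J_BC = π(0.0738)⁴/32 = 2.91×10^-6 m⁴; J_CD = π(0.0555)⁴/32 = 9.31×10^-7 m⁴.
θ = (T/G)·Σ L_i/J_i = (233.1/43.3×10⁹)·(0.690/2.32×10^-7 + 0.905/2.91×10^-6 + 0.924/9.31×10^-7) = 0.02303 rad.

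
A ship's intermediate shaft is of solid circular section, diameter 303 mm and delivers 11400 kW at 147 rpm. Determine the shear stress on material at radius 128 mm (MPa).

115 MPa

ω = 2π·147/60 = 15.39 rad/s, so T = P/ω = 11400×10³ / 15.39 = 740600 N·m.
J = πd⁴/32 = π(0.303)⁴/32 = 8.275×10^-4 m⁴.
Shear stress varies linearly with radius: τ = T·r/J = 740600 × 0.128 / 8.275×10^-4 = 1.146×10^8 Pa.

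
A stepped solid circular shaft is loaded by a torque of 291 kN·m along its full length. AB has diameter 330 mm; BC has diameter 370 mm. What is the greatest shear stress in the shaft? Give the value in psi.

5980 psi

Under the same torque, τ_max = 16T/(πd³) is largest where d is smallest — segment AB (d = 330 mm).
τ_max = 16·291000/(π·(0.330)³) = 4.124×10^7 Pa.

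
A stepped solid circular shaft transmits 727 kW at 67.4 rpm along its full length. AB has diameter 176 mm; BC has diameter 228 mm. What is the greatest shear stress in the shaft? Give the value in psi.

ω = 2π·67.4/60 = 7.058 rad/s, so T = P/ω = 727×10³ / 7.058 = 103000 N·m.
Under the same torque, τ_max = 16T/(πd³) is largest where d is smallest — segment AB (d = 176 mm).
τ_max = 16·103000/(π·(0.176)³) = 9.622×10^7 Pa.

14000 psi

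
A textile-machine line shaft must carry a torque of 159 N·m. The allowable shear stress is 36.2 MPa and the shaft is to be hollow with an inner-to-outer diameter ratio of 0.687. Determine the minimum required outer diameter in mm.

For a hollow shaft with d_i/d_o = 0.687: τ_max = 16T/(π d_o³ (1−k⁴)), so d_o = [16T/(π τ_allow (1−k⁴))]^(1/3) = [16·159.0/(π·3.62×10^7·0.7772)]^(1/3) = 0.03065 m.

30.6 mm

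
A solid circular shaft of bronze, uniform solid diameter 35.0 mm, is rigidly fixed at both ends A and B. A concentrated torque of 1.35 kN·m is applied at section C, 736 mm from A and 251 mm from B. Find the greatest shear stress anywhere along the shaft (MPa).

120 MPa

With uniform GJ and both ends fixed, compatibility θ_AC = θ_CB gives T_A·a = T_B·b, together with T_A + T_B = T₀.
T_A = T₀·b/(a+b) = 1350·251/987.0 = 343.3 N·m; T_B = 1007 N·m.
τ in each portion: τ_AC = 4.08×10^7 Pa, τ_CB = 1.20×10^8 Pa; maximum is in CB.
τ_max = T_CB·r/J = 1007·0.0175/1.47×10^-7 = 1.196×10^8 Pa.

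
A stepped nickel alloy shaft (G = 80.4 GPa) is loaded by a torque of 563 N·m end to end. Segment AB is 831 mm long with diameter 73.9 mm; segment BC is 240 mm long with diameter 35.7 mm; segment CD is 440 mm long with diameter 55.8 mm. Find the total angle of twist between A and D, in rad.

J_AB = π(0.0739)⁴/32 = 2.93×10^-6 m⁴; J_BC = π(0.0357)⁴/32 = 1.59×10^-7 m⁴; J_CD = π(0.0558)⁴/32 = 9.52×10^-7 m⁴.
θ = (T/G)·Σ L_i/J_i = (563.0/80.4×10⁹)·(0.831/2.93×10^-6 + 0.240/1.59×10^-7 + 0.440/9.52×10^-7) = 0.01576 rad.

0.0158 rad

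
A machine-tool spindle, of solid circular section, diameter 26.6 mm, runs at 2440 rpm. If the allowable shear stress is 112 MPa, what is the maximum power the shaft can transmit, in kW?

J = πd⁴/32 = π(0.0266)⁴/32 = 4.915×10^-8 m⁴.
T_max = τ_allow·J/r = 1.12×10^8 × 4.915×10^-8 / 0.0133 = 413.9 N·m.
ω = 2π·2440/60 = 255.5 rad/s, so P_max = T_max·ω = 1.058×10^5 W.

106 kW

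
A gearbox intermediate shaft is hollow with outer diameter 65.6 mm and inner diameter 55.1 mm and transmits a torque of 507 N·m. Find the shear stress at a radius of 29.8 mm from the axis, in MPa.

J = π(d_o⁴ − d_i⁴)/32 = π(0.0656⁴ − 0.0551⁴)/32 = 9.132×10^-7 m⁴.
Shear stress varies linearly with radius: τ = T·r/J = 507.0 × 0.0298 / 9.132×10^-7 = 1.655×10^7 Pa.

16.5 MPa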